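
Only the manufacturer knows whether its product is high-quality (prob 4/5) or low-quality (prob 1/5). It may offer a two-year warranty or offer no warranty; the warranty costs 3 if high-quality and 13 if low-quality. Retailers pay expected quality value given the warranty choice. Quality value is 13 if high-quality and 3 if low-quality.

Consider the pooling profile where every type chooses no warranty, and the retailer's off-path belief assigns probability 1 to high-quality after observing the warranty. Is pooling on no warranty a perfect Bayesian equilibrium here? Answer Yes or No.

Yes

On path, the retailer holds the prior and pays 4/5·13 + 1/5·3 = 11. Off path (the warranty), believing high-quality, it pays 13.
high-quality: no warranty nets 11; the warranty nets 13 − 3 = 10. high-quality stays.
low-quality: no warranty nets 11; the warranty nets 13 − 13 = 0. low-quality stays.
No type deviates, so pooling is sustained.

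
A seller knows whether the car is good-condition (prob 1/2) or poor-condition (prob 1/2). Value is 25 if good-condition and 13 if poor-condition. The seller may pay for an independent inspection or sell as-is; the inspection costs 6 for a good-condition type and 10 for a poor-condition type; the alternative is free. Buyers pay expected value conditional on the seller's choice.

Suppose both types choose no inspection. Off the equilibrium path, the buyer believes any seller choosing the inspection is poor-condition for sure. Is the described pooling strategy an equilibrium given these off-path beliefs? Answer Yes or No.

On path, the buyer holds the prior and pays 1/2·25 + 1/2·13 = 19. Off path (the inspection), believing poor-condition, it pays 13.
good-condition: no inspection nets 19; the inspection nets 13 − 6 = 7. good-condition stays.
poor-condition: no inspection nets 19; the inspection nets 13 − 10 = 3. poor-condition stays.
No type deviates, so pooling is sustained.

Yes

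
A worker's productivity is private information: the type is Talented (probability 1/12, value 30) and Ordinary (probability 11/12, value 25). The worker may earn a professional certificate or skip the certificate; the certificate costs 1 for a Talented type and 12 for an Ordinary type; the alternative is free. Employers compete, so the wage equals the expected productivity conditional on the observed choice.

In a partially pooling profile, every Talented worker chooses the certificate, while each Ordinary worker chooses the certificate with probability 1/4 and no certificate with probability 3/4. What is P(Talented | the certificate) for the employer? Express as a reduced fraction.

4/15

P(the certificate) = (1/12)·1 + (11/12)·(1/4) = 5/16.
By Bayes' rule, P(Talented | the certificate) = (1/12) / (5/16) = 4/15.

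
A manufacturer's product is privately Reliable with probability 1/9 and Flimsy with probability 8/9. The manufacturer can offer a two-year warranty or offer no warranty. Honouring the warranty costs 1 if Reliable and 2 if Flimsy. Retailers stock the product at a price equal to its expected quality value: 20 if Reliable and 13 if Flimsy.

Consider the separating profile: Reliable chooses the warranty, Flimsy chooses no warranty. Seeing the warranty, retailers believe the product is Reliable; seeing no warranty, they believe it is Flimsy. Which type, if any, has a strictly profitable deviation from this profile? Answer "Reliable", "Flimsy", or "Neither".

The warranty pays 20; no warranty pays 13.
Reliable: assigned the warranty, nets 20 − 1 = 19; deviating to no warranty nets 13.
Flimsy: assigned no warranty, nets 13; deviating to the warranty nets 20 − 2 = 18.
The Flimsy type gains 5 by deviating.

Flimsy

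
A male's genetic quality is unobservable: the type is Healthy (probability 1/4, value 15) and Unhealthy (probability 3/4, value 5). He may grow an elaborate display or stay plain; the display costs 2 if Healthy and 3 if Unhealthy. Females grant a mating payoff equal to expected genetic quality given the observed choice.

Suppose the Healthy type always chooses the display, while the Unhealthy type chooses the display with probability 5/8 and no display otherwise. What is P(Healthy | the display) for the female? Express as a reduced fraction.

8/23

P(the display) = (1/4)·1 + (3/4)·(5/8) = 23/32.
By Bayes' rule, P(Healthy | the display) = (1/4) / (23/32) = 8/23.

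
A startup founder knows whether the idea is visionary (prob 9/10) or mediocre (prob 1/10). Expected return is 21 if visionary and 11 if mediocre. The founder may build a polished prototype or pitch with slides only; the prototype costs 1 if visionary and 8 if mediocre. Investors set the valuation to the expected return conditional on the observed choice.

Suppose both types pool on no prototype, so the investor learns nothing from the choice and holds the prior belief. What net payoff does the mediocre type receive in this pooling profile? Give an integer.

20

Pooled valuation = 9/10·21 + 1/10·11 = 20.
mediocre pays no cost for no prototype, so net payoff = 20.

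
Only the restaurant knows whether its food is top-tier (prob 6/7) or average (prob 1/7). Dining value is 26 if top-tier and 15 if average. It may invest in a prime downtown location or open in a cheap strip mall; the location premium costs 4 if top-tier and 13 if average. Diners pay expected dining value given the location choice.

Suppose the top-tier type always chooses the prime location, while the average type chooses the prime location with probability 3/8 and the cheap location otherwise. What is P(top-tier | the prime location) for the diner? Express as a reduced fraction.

16/17

P(the prime location) = (6/7)·1 + (1/7)·(3/8) = 51/56.
By Bayes' rule, P(top-tier | the prime location) = (6/7) / (51/56) = 16/17.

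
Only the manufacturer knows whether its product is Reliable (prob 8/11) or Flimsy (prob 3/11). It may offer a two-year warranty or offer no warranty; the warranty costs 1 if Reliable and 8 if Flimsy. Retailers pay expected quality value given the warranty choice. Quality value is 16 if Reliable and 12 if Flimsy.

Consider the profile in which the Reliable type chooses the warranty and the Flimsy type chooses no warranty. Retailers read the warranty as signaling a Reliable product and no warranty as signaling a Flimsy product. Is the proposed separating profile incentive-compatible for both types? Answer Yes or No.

Yes

Under these beliefs, the warranty earns price 16 and no warranty earns price 12.
Reliable: the warranty nets 16 − 1 = 15; no warranty nets 12. Reliable prefers the warranty.
Flimsy: the warranty nets 16 − 8 = 8; no warranty nets 12. Flimsy prefers no warranty.
Neither type deviates, so the separating profile is an equilibrium.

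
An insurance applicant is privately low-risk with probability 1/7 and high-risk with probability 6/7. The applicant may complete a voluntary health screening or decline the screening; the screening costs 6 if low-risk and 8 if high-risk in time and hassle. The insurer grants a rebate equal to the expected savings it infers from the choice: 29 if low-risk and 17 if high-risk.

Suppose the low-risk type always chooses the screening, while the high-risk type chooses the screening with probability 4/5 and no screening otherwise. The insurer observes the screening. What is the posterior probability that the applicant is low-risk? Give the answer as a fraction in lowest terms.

5/29

P(the screening) = (1/7)·1 + (6/7)·(4/5) = 29/35.
By Bayes' rule, P(low-risk | the screening) = (1/7) / (29/35) = 5/29.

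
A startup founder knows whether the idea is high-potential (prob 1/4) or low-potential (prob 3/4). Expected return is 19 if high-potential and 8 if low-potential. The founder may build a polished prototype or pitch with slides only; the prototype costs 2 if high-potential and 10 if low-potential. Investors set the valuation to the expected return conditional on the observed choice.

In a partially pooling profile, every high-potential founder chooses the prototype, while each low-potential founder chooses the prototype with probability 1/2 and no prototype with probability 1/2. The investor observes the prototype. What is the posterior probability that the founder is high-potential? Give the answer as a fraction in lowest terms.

P(the prototype) = (1/4)·1 + (3/4)·(1/2) = 5/8.
By Bayes' rule, P(high-potential | the prototype) = (1/4) / (5/8) = 2/5.

2/5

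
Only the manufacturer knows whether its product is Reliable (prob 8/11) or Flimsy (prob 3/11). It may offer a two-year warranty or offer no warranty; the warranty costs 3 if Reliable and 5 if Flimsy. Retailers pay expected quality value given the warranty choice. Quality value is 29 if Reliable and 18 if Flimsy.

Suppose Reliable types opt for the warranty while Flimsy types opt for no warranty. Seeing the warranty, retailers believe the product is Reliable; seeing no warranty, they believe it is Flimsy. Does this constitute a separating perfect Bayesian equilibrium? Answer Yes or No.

Under these beliefs, the warranty earns price 29 and no warranty earns price 18.
Reliable: the warranty nets 29 − 3 = 26; no warranty nets 18. Reliable prefers the warranty.
Flimsy: the warranty nets 29 − 5 = 24; no warranty nets 18. Flimsy would deviate to the warranty.
Flimsy has a profitable deviation, so the profile is not an equilibrium.

No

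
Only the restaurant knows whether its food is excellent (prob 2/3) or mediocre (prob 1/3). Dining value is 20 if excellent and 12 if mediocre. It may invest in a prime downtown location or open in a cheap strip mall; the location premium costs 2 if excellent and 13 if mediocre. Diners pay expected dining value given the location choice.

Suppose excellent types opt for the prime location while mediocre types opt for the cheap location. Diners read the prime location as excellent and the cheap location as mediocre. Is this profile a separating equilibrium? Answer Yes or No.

Yes

Under these beliefs, the prime location earns price premium 20 and the cheap location earns price premium 12.
excellent: the prime location nets 20 − 2 = 18; the cheap location nets 12. excellent prefers the prime location.
mediocre: the prime location nets 20 − 13 = 7; the cheap location nets 12. mediocre prefers the cheap location.
Neither type deviates, so the separating profile is an equilibrium.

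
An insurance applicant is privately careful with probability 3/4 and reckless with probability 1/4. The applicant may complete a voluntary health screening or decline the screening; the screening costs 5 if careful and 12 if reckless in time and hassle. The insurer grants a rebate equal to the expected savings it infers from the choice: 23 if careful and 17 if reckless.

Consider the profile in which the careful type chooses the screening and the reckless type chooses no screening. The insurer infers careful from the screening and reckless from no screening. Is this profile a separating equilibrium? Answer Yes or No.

Under these beliefs, the screening earns rebate 23 and no screening earns rebate 17.
careful: the screening nets 23 − 5 = 18; no screening nets 17. careful prefers the screening.
reckless: the screening nets 23 − 12 = 11; no screening nets 17. reckless prefers no screening.
Neither type deviates, so the separating profile is an equilibrium.

Yes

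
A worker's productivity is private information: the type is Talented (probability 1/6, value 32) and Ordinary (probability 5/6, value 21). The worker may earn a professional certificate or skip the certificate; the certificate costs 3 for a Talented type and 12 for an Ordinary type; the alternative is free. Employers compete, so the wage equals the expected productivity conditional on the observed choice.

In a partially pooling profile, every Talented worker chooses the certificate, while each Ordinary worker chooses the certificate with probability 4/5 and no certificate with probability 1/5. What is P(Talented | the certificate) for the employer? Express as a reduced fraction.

1/5

P(the certificate) = (1/6)·1 + (5/6)·(4/5) = 5/6.
By Bayes' rule, P(Talented | the certificate) = (1/6) / (5/6) = 1/5.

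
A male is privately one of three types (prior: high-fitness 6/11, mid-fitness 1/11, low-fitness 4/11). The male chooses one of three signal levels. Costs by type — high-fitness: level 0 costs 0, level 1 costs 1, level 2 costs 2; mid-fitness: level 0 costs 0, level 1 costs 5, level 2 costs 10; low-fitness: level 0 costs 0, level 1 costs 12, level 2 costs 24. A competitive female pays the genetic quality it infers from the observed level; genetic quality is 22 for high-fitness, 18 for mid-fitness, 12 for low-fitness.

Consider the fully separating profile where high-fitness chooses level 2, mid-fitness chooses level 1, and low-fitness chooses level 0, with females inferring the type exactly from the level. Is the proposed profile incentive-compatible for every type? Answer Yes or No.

Yes

Separating mating payoffs: level 2 → 22, level 1 → 18, level 0 → 12.
high-fitness (assigned level 2): level 0: 12 − 0 = 12; level 1: 18 − 1 = 17; level 2: 22 − 2 = 20. high-fitness stays.
mid-fitness (assigned level 1): level 0: 12 − 0 = 12; level 1: 18 − 5 = 13; level 2: 22 − 10 = 12. mid-fitness stays.
low-fitness (assigned level 0): level 0: 12 − 0 = 12; level 1: 18 − 12 = 6; level 2: 22 − 24 = -2. low-fitness stays.
Every type prefers its assigned level; separation holds.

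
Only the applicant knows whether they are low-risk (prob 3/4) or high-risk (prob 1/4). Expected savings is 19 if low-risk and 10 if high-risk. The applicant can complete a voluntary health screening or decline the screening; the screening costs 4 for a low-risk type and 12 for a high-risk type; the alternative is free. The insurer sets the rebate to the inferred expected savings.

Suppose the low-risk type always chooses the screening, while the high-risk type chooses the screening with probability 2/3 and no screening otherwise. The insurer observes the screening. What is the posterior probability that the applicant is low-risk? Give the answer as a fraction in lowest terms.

9/11

P(the screening) = (3/4)·1 + (1/4)·(2/3) = 11/12.
By Bayes' rule, P(low-risk | the screening) = (3/4) / (11/12) = 9/11.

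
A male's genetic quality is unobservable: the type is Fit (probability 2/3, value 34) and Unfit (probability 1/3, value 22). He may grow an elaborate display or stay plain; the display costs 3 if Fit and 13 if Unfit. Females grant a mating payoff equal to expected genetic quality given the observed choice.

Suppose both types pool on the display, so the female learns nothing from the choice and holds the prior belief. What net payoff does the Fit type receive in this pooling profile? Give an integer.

Pooled mating payoff = 2/3·34 + 1/3·22 = 30.
Fit pays cost 3 for the display, so net payoff = 30 − 3 = 27.

27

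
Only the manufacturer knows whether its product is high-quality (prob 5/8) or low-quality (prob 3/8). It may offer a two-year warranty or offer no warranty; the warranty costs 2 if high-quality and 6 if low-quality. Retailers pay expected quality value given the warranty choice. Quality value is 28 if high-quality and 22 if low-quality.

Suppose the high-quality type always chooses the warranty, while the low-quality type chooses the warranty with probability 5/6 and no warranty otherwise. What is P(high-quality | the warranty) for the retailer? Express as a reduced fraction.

2/3

P(the warranty) = (5/8)·1 + (3/8)·(5/6) = 15/16.
By Bayes' rule, P(high-quality | the warranty) = (5/8) / (15/16) = 2/3.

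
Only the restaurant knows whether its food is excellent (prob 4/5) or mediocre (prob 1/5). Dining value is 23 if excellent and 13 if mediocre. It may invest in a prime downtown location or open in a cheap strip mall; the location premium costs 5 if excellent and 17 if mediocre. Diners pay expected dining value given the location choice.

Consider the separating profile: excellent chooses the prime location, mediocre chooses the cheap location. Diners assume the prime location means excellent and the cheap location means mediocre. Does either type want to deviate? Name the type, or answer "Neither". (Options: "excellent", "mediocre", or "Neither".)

Neither

The prime location pays 23; the cheap location pays 13.
excellent: assigned the prime location, nets 23 − 5 = 18; deviating to the cheap location nets 13.
mediocre: assigned the cheap location, nets 13; deviating to the prime location nets 23 − 17 = 6.
Both types strictly prefer their assigned action; no profitable deviation.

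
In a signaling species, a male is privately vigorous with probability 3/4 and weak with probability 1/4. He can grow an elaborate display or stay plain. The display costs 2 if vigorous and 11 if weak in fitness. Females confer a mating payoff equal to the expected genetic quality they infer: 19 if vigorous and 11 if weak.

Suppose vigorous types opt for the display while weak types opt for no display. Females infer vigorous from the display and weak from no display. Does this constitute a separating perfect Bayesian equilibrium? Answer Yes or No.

Under these beliefs, the display earns mating payoff 19 and no display earns mating payoff 11.
vigorous: the display nets 19 − 2 = 17; no display nets 11. vigorous prefers the display.
weak: the display nets 19 − 11 = 8; no display nets 11. weak prefers no display.
Neither type deviates, so the separating profile is an equilibrium.

Yes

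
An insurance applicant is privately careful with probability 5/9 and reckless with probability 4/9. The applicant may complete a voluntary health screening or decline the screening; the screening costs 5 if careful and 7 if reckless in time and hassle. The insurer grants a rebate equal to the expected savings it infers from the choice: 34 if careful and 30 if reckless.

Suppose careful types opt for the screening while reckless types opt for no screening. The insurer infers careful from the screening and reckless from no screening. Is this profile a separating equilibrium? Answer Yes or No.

No

Under these beliefs, the screening earns rebate 34 and no screening earns rebate 30.
careful: the screening nets 34 − 5 = 29; no screening nets 30. careful would deviate to no screening.
reckless: the screening nets 34 − 7 = 27; no screening nets 30. reckless prefers no screening.
careful has a profitable deviation, so the profile is not an equilibrium.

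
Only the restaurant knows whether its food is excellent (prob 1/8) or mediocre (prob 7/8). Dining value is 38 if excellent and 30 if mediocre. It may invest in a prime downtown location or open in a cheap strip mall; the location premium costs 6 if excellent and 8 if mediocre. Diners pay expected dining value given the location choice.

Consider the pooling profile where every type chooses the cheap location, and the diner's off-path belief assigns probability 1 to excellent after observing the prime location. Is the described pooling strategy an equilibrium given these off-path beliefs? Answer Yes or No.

On path, the diner holds the prior and pays 1/8·38 + 7/8·30 = 31. Off path (the prime location), believing excellent, it pays 38.
excellent: the cheap location nets 31; the prime location nets 38 − 6 = 32. excellent would deviate.
mediocre: the cheap location nets 31; the prime location nets 38 − 8 = 30. mediocre stays.
A type deviates, so pooling fails.

No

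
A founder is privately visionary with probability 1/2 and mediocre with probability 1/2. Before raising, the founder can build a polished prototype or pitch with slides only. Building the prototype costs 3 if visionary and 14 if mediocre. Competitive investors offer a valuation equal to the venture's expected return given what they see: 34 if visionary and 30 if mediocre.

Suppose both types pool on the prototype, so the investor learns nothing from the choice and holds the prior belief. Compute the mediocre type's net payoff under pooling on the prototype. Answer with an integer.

Pooled valuation = 1/2·34 + 1/2·30 = 32.
mediocre pays cost 14 for the prototype, so net payoff = 32 − 14 = 18.

18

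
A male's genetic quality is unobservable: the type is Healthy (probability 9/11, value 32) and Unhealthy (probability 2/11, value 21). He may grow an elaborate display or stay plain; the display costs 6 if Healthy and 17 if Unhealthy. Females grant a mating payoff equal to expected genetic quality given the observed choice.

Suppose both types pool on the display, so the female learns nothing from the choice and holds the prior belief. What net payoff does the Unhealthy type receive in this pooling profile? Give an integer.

13

Pooled mating payoff = 9/11·32 + 2/11·21 = 30.
Unhealthy pays cost 17 for the display, so net payoff = 30 − 17 = 13.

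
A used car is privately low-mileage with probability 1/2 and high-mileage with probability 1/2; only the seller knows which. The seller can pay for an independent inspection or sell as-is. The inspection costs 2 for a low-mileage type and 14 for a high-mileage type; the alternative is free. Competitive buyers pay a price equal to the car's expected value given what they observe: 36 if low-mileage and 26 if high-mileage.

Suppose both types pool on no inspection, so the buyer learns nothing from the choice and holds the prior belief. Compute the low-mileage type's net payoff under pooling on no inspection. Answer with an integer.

Pooled price = 1/2·36 + 1/2·26 = 31.
low-mileage pays no cost for no inspection, so net payoff = 31.

31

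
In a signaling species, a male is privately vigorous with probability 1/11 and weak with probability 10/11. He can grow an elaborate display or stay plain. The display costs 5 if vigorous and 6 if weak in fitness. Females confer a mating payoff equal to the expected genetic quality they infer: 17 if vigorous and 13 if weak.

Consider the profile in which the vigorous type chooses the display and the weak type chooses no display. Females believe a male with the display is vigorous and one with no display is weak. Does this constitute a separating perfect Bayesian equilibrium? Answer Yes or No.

No

Under these beliefs, the display earns mating payoff 17 and no display earns mating payoff 13.
vigorous: the display nets 17 − 5 = 12; no display nets 13. vigorous would deviate to no display.
weak: the display nets 17 − 6 = 11; no display nets 13. weak prefers no display.
vigorous has a profitable deviation, so the profile is not an equilibrium.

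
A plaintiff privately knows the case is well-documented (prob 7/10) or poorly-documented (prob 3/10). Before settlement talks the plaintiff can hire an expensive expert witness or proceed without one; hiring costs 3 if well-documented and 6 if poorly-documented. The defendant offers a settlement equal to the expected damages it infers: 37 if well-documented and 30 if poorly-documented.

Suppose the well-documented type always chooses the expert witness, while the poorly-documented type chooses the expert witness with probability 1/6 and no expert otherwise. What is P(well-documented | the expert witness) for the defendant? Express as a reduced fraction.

14/15

P(the expert witness) = (7/10)·1 + (3/10)·(1/6) = 3/4.
By Bayes' rule, P(well-documented | the expert witness) = (7/10) / (3/4) = 14/15.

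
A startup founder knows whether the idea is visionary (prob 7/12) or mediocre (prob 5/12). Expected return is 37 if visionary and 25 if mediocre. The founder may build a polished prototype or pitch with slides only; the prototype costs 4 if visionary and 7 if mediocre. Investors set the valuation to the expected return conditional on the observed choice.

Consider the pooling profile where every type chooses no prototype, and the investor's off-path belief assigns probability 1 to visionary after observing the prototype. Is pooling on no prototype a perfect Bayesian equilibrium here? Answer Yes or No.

No

On path, the investor holds the prior and pays 7/12·37 + 5/12·25 = 32. Off path (the prototype), believing visionary, it pays 37.
visionary: no prototype nets 32; the prototype nets 37 − 4 = 33. visionary would deviate.
mediocre: no prototype nets 32; the prototype nets 37 − 7 = 30. mediocre stays.
A type deviates, so pooling fails.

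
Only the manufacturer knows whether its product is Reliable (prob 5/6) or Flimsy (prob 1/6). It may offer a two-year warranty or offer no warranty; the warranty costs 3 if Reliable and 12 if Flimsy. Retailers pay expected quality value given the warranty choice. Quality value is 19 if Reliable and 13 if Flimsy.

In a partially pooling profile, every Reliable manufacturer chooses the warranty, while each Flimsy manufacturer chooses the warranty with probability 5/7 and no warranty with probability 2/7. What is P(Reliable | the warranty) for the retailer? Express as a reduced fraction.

7/8

P(the warranty) = (5/6)·1 + (1/6)·(5/7) = 20/21.
By Bayes' rule, P(Reliable | the warranty) = (5/6) / (20/21) = 7/8.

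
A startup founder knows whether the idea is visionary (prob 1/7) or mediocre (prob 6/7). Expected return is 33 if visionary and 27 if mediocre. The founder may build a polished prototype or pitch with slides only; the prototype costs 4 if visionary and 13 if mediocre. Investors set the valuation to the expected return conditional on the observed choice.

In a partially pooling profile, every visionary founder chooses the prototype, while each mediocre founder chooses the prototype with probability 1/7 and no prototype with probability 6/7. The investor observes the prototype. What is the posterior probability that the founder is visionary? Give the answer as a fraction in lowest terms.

7/13

P(the prototype) = (1/7)·1 + (6/7)·(1/7) = 13/49.
By Bayes' rule, P(visionary | the prototype) = (1/7) / (13/49) = 7/13.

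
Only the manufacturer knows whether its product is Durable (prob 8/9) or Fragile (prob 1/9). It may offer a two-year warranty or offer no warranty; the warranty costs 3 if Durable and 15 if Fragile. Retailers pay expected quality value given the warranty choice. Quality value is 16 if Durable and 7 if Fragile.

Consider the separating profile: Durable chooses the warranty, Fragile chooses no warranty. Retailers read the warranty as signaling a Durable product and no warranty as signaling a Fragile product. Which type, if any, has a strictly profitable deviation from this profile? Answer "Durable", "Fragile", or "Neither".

The warranty pays 16; no warranty pays 7.
Durable: assigned the warranty, nets 16 − 3 = 13; deviating to no warranty nets 7.
Fragile: assigned no warranty, nets 7; deviating to the warranty nets 16 − 15 = 1.
Both types strictly prefer their assigned action; no profitable deviation.

Neither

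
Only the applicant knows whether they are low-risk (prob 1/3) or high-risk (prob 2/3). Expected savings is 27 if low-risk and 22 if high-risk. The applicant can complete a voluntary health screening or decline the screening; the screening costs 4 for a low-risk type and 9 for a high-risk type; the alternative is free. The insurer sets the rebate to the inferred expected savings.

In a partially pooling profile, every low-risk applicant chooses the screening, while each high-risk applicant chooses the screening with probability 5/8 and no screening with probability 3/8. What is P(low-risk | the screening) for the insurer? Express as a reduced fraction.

P(the screening) = (1/3)·1 + (2/3)·(5/8) = 3/4.
By Bayes' rule, P(low-risk | the screening) = (1/3) / (3/4) = 4/9.

4/9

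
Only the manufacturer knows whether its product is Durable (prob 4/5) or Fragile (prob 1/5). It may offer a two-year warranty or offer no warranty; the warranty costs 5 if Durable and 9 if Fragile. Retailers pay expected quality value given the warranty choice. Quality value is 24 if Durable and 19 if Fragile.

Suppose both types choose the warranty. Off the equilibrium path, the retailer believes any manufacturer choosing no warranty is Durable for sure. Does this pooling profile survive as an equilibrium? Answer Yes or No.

On path, the retailer holds the prior and pays 4/5·24 + 1/5·19 = 23. Off path (no warranty), believing Durable, it pays 24.
Durable: the warranty nets 23 − 5 = 18; no warranty nets 24. Durable would deviate.
Fragile: the warranty nets 23 − 9 = 14; no warranty nets 24. Fragile would deviate.
A type deviates, so pooling fails.

No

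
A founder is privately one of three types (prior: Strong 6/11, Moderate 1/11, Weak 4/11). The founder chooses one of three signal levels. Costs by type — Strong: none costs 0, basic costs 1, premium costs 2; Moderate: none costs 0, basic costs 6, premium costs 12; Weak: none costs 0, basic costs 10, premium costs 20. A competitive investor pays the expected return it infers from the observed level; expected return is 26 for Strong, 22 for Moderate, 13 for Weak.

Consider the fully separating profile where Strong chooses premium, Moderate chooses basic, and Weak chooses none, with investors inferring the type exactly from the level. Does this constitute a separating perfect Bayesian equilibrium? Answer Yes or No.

Separating valuations: premium → 26, basic → 22, none → 13.
Strong (assigned premium): none: 13 − 0 = 13; basic: 22 − 1 = 21; premium: 26 − 2 = 24. Strong stays.
Moderate (assigned basic): none: 13 − 0 = 13; basic: 22 − 6 = 16; premium: 26 − 12 = 14. Moderate stays.
Weak (assigned none): none: 13 − 0 = 13; basic: 22 − 10 = 12; premium: 26 − 20 = 6. Weak stays.
Every type prefers its assigned level; separation holds.

Yes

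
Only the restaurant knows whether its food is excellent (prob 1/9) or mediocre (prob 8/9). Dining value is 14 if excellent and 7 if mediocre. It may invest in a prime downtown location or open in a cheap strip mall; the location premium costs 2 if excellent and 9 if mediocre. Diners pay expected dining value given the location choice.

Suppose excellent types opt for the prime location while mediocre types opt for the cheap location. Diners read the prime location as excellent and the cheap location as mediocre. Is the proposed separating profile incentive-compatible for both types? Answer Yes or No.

Yes

Under these beliefs, the prime location earns price premium 14 and the cheap location earns price premium 7.
excellent: the prime location nets 14 − 2 = 12; the cheap location nets 7. excellent prefers the prime location.
mediocre: the prime location nets 14 − 9 = 5; the cheap location nets 7. mediocre prefers the cheap location.
Neither type deviates, so the separating profile is an equilibrium.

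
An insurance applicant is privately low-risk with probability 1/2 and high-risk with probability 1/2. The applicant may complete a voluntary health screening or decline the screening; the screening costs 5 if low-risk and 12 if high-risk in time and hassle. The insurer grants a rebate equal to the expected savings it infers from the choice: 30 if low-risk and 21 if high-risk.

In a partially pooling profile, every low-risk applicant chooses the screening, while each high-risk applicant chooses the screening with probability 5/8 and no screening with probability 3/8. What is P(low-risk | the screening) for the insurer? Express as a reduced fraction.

8/13

P(the screening) = (1/2)·1 + (1/2)·(5/8) = 13/16.
By Bayes' rule, P(low-risk | the screening) = (1/2) / (13/16) = 8/13.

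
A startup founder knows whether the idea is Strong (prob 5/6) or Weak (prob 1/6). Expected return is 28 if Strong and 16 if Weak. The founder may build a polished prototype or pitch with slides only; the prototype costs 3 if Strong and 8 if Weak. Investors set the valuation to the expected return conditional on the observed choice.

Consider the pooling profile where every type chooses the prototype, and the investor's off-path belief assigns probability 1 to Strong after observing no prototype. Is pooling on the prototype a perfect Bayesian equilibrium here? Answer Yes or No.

No

On path, the investor holds the prior and pays 5/6·28 + 1/6·16 = 26. Off path (no prototype), believing Strong, it pays 28.
Strong: the prototype nets 26 − 3 = 23; no prototype nets 28. Strong would deviate.
Weak: the prototype nets 26 − 8 = 18; no prototype nets 28. Weak would deviate.
A type deviates, so pooling fails.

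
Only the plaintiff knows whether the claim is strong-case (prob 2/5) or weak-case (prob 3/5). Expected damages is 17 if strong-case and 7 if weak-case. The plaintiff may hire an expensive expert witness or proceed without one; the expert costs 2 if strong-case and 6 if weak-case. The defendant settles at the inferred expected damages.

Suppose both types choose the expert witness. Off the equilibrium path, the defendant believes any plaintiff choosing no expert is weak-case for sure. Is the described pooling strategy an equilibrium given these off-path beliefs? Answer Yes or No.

On path, the defendant holds the prior and pays 2/5·17 + 3/5·7 = 11. Off path (no expert), believing weak-case, it pays 7.
strong-case: the expert witness nets 11 − 2 = 9; no expert nets 7. strong-case stays.
weak-case: the expert witness nets 11 − 6 = 5; no expert nets 7. weak-case would deviate.
A type deviates, so pooling fails.

No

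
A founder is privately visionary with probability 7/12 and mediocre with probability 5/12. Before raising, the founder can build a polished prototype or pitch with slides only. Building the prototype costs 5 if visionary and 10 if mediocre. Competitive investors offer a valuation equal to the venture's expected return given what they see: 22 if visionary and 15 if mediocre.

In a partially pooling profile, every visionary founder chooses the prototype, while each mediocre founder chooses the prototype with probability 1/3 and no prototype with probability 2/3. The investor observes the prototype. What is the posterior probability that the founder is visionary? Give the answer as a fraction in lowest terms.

21/26

P(the prototype) = (7/12)·1 + (5/12)·(1/3) = 13/18.
By Bayes' rule, P(visionary | the prototype) = (7/12) / (13/18) = 21/26.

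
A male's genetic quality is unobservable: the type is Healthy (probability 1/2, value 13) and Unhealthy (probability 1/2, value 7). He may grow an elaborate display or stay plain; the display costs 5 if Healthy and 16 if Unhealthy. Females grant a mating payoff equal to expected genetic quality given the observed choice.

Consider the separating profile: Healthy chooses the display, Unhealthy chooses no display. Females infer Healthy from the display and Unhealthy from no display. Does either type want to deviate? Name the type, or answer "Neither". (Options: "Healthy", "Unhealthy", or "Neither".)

The display pays 13; no display pays 7.
Healthy: assigned the display, nets 13 − 5 = 8; deviating to no display nets 7.
Unhealthy: assigned no display, nets 7; deviating to the display nets 13 − 16 = -3.
Both types strictly prefer their assigned action; no profitable deviation.

Neither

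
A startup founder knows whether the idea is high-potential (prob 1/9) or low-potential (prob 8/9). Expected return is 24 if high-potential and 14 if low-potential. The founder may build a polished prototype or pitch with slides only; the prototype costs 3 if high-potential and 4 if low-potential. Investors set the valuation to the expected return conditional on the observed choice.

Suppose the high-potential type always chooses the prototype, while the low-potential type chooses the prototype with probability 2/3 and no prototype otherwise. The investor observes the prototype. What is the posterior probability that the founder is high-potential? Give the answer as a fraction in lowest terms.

P(the prototype) = (1/9)·1 + (8/9)·(2/3) = 19/27.
By Bayes' rule, P(high-potential | the prototype) = (1/9) / (19/27) = 3/19.

3/19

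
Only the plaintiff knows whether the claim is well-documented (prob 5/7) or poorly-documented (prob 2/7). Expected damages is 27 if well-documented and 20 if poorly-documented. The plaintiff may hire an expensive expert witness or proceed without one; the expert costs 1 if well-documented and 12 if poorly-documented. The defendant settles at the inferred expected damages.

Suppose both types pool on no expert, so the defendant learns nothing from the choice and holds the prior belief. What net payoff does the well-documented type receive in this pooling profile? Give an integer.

25

Pooled settlement = 5/7·27 + 2/7·20 = 25.
well-documented pays no cost for no expert, so net payoff = 25.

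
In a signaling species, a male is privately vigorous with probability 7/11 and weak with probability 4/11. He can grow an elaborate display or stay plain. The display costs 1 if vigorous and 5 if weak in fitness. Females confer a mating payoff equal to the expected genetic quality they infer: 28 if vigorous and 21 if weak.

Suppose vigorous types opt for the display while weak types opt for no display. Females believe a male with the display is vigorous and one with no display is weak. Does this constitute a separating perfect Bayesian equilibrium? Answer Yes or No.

Under these beliefs, the display earns mating payoff 28 and no display earns mating payoff 21.
vigorous: the display nets 28 − 1 = 27; no display nets 21. vigorous prefers the display.
weak: the display nets 28 − 5 = 23; no display nets 21. weak would deviate to the display.
weak has a profitable deviation, so the profile is not an equilibrium.

No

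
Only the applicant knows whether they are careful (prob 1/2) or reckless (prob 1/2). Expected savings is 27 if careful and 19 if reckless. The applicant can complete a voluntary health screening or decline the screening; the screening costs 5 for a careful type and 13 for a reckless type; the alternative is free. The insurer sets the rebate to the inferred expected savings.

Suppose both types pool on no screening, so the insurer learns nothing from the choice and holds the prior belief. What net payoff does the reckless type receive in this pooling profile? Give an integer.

23

Pooled rebate = 1/2·27 + 1/2·19 = 23.
reckless pays no cost for no screening, so net payoff = 23.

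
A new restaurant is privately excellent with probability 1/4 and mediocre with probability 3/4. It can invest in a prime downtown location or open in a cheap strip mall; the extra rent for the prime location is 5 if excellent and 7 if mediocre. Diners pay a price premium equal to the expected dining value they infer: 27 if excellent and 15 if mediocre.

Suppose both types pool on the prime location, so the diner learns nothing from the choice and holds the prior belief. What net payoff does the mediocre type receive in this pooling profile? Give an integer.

Pooled price premium = 1/4·27 + 3/4·15 = 18.
mediocre pays cost 7 for the prime location, so net payoff = 18 − 7 = 11.

11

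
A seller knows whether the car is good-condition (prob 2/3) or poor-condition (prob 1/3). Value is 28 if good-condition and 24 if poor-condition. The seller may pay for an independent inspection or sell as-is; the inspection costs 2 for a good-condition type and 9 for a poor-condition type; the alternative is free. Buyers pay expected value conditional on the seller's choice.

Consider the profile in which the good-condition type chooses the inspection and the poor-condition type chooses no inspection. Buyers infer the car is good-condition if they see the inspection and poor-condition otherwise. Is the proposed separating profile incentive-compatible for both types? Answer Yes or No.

Under these beliefs, the inspection earns price 28 and no inspection earns price 24.
good-condition: the inspection nets 28 − 2 = 26; no inspection nets 24. good-condition prefers the inspection.
poor-condition: the inspection nets 28 − 9 = 19; no inspection nets 24. poor-condition prefers no inspection.
Neither type deviates, so the separating profile is an equilibrium.

Yes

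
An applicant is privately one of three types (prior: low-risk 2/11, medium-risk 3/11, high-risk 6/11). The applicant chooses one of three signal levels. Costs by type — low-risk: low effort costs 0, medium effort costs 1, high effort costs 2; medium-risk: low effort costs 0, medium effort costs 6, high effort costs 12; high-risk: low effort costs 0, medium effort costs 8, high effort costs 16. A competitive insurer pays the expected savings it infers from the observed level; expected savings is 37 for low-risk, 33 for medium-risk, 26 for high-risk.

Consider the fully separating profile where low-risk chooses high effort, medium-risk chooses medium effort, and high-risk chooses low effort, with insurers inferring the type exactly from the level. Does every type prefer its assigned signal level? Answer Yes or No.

Yes

Separating rebates: high effort → 37, medium effort → 33, low effort → 26.
low-risk (assigned high effort): low effort: 26 − 0 = 26; medium effort: 33 − 1 = 32; high effort: 37 − 2 = 35. low-risk stays.
medium-risk (assigned medium effort): low effort: 26 − 0 = 26; medium effort: 33 − 6 = 27; high effort: 37 − 12 = 25. medium-risk stays.
high-risk (assigned low effort): low effort: 26 − 0 = 26; medium effort: 33 − 8 = 25; high effort: 37 − 16 = 21. high-risk stays.
Every type prefers its assigned level; separation holds.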